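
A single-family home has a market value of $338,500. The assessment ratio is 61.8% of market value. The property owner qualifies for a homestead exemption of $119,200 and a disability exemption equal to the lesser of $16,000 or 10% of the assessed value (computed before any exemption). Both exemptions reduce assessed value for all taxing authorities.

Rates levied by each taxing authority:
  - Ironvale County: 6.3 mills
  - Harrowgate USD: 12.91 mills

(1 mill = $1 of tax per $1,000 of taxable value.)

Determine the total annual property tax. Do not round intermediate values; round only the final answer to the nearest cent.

$1,421.41

Assessed value = $338,500 × 0.618 = $209,193
Disability exemption = min($16,000, 10% × $209,193) = min($16,000, $20,919.3) = $16,000 (dollar cap binds)
Taxable value = $209,193 − $119,200 − $16,000 = $73,993
Ironvale County: $73,993 × 0.0063 = $466.1559
Harrowgate USD: $73,993 × 0.01291 = $955.24963
Total = $1,421.40553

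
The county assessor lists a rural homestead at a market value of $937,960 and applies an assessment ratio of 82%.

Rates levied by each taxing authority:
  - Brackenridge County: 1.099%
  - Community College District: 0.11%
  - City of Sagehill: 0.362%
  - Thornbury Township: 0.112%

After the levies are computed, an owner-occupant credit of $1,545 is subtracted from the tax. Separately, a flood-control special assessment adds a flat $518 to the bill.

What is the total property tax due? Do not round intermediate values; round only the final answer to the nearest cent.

Assessed value = $937,960 × 0.82 = $769,127.2
Brackenridge County: $769,127.2 × 0.01099 = $8,452.707928
Community College District: $769,127.2 × 0.0011 = $846.03992
City of Sagehill: $769,127.2 × 0.00362 = $2,784.240464
Thornbury Township: $769,127.2 × 0.00112 = $861.422464
Levies subtotal = $12,944.410776
After credit = $12,944.410776 − $1,545 = $11,399.410776
Total = $11,399.410776 + $518 = $11,917.410776

$11,917.41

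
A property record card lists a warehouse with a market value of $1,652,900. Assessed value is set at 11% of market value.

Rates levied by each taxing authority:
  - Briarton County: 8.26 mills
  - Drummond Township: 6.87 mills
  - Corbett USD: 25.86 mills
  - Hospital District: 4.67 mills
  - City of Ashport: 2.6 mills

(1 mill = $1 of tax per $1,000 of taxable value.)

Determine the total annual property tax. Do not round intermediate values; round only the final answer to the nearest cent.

Assessed value = $1,652,900 × 0.11 = $181,819
Briarton County: $181,819 × 0.00826 = $1,501.82494
Drummond Township: $181,819 × 0.00687 = $1,249.09653
Corbett USD: $181,819 × 0.02586 = $4,701.83934
Hospital District: $181,819 × 0.00467 = $849.09473
City of Ashport: $181,819 × 0.0026 = $472.7294
Total = $1,501.82494 + $1,249.09653 + $4,701.83934 + $849.09473 + $472.7294 = $8,774.58494

$8,774.58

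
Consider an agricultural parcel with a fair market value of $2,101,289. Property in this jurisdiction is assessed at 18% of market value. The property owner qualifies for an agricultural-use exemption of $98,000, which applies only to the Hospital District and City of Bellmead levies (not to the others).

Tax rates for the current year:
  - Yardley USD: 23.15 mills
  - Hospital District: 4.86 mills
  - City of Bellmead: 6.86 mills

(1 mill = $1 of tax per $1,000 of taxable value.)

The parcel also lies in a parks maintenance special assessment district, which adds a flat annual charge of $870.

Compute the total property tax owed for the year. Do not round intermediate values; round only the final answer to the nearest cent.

$12,910.39

Assessed value = $2,101,289 × 0.18 = $378,232.02
Yardley USD: $378,232.02 × 0.02315 = $8,756.071263
Hospital District: ($378,232.02 − $98,000) × 0.00486 = $280,232.02 × 0.00486 = $1,361.9276172
City of Bellmead: ($378,232.02 − $98,000) × 0.00686 = $280,232.02 × 0.00686 = $1,922.3916572
Levies subtotal = $12,040.3905374
Total = $12,040.3905374 + $870 = $12,910.3905374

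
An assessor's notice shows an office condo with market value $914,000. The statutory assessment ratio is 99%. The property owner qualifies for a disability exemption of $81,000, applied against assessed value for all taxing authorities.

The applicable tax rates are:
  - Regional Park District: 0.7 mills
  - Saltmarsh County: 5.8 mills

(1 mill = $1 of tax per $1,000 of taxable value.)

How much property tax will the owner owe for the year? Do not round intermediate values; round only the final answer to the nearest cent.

$5,355.09

Assessed value = $914,000 × 0.99 = $904,860
Taxable value = $904,860 − $81,000 = $823,860
Regional Park District: $823,860 × 0.0007 = $576.702
Saltmarsh County: $823,860 × 0.0058 = $4,778.388
Total = $576.702 + $4,778.388 = $5,355.09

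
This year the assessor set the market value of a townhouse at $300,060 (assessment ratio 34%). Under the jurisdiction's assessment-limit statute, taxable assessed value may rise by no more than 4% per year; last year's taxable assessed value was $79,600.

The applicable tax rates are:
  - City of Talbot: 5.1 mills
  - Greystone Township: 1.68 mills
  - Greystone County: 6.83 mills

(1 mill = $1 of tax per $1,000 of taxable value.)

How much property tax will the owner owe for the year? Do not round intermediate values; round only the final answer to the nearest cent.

Uncapped assessed value = $300,060 × 0.34 = $102,020.4
Cap limit = $79,600 × 1.04 = $82,784
Taxable assessed value = min($102,020.4, $82,784) = $82,784 (cap binds)
City of Talbot: $82,784 × 0.0051 = $422.1984
Greystone Township: $82,784 × 0.00168 = $139.07712
Greystone County: $82,784 × 0.00683 = $565.41472
Total = $1,126.69024

$1,126.69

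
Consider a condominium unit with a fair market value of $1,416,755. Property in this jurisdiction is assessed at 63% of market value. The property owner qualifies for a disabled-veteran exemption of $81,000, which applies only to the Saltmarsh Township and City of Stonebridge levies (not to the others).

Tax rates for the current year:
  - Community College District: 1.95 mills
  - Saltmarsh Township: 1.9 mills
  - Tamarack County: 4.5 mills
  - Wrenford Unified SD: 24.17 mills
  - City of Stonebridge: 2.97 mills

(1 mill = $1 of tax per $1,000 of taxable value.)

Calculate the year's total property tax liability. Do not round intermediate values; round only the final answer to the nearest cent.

$31,282.33

Assessed value = $1,416,755 × 0.63 = $892,555.65
Community College District: $892,555.65 × 0.00195 = $1,740.4835175
Saltmarsh Township: ($892,555.65 − $81,000) × 0.0019 = $811,555.65 × 0.0019 = $1,541.955735
Tamarack County: $892,555.65 × 0.0045 = $4,016.500425
Wrenford Unified SD: $892,555.65 × 0.02417 = $21,573.0700605
City of Stonebridge: ($892,555.65 − $81,000) × 0.00297 = $811,555.65 × 0.00297 = $2,410.3202805
Total = $31,282.3300185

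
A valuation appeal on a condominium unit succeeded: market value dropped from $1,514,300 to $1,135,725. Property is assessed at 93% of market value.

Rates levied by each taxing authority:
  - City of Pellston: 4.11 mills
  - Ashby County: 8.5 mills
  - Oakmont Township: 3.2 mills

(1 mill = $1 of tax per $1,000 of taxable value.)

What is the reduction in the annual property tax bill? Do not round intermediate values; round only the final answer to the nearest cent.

Old assessed value = $1,514,300 × 0.93 = $1,408,299
New assessed value = $1,135,725 × 0.93 = $1,056,224.25
Combined rate = 0.00411 + 0.0085 + 0.0032 = 0.01581
Old tax = $1,408,299 × 0.01581 = $22,265.20719
New tax = $1,056,224.25 × 0.01581 = $16,698.9053925
Reduction = $22,265.20719 − $16,698.9053925 = $5,566.3017975

$5,566.30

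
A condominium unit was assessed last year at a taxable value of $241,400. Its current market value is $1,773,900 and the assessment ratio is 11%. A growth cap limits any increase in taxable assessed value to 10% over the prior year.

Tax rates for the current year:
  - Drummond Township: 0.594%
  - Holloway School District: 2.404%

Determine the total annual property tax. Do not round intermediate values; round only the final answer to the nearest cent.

Uncapped assessed value = $1,773,900 × 0.11 = $195,129
Cap limit = $241,400 × 1.1 = $265,540
Taxable assessed value = min($195,129, $265,540) = $195,129 (cap does not bind)
Drummond Township: $195,129 × 0.00594 = $1,159.06626
Holloway School District: $195,129 × 0.02404 = $4,690.90116
Total = $5,849.96742

$5,849.97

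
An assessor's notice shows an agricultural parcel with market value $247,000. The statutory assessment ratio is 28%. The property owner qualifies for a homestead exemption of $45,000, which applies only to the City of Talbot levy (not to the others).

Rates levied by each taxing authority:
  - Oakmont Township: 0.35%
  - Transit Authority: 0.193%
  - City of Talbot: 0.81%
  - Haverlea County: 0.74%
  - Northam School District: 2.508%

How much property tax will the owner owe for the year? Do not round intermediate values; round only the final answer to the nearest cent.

Assessed value = $247,000 × 0.28 = $69,160
Oakmont Township: $69,160 × 0.0035 = $242.06
Transit Authority: $69,160 × 0.00193 = $133.4788
City of Talbot: ($69,160 − $45,000) × 0.0081 = $24,160 × 0.0081 = $195.696
Haverlea County: $69,160 × 0.0074 = $511.784
Northam School District: $69,160 × 0.02508 = $1,734.5328
Total = $2,817.5516

$2,817.55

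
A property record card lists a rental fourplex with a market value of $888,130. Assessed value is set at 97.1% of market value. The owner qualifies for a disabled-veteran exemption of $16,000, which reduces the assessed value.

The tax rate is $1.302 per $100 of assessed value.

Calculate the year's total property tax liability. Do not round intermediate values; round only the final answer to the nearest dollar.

Assessed value = $888,130 × 0.971 = $862,374.23
Taxable value = $862,374.23 − $16,000 = $846,374.23
Tax = $846,374.23 × 0.01302 = $11,019.7924746

$11,020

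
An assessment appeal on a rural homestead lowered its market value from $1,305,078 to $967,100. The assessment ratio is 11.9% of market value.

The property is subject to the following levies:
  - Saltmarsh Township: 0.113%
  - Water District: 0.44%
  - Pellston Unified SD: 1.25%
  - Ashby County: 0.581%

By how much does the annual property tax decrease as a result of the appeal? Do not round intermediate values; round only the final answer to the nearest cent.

$958.83

Old assessed value = $1,305,078 × 0.119 = $155,304.282
New assessed value = $967,100 × 0.119 = $115,084.9
Combined rate = 0.00113 + 0.0044 + 0.0125 + 0.00581 = 0.02384
Old tax = $155,304.282 × 0.02384 = $3,702.45408288
New tax = $115,084.9 × 0.02384 = $2,743.624016
Reduction = $3,702.45408288 − $2,743.624016 = $958.83006688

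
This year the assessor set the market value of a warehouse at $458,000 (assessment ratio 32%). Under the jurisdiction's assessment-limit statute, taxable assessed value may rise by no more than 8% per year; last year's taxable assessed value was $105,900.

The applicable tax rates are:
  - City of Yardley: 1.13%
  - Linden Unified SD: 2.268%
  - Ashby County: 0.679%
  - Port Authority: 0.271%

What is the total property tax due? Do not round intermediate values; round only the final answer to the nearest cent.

Uncapped assessed value = $458,000 × 0.32 = $146,560
Cap limit = $105,900 × 1.08 = $114,372
Taxable assessed value = min($146,560, $114,372) = $114,372 (cap binds)
City of Yardley: $114,372 × 0.0113 = $1,292.4036
Linden Unified SD: $114,372 × 0.02268 = $2,593.95696
Ashby County: $114,372 × 0.00679 = $776.58588
Port Authority: $114,372 × 0.00271 = $309.94812
Total = $4,972.89456

$4,972.89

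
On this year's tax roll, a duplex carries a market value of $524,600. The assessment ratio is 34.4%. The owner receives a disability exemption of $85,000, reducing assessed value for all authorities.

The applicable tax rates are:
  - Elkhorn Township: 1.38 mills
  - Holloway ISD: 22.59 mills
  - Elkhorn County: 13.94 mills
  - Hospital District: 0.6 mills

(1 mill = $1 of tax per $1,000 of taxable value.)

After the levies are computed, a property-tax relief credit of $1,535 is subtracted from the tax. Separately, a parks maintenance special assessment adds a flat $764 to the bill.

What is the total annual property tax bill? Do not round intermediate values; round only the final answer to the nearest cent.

$2,905.26

Assessed value = $524,600 × 0.344 = $180,462.4
Taxable value = $180,462.4 − $85,000 = $95,462.4
Elkhorn Township: $95,462.4 × 0.00138 = $131.738112
Holloway ISD: $95,462.4 × 0.02259 = $2,156.495616
Elkhorn County: $95,462.4 × 0.01394 = $1,330.745856
Hospital District: $95,462.4 × 0.0006 = $57.27744
Levies subtotal = $3,676.257024
After credit = $3,676.257024 − $1,535 = $2,141.257024
Total = $2,141.257024 + $764 = $2,905.257024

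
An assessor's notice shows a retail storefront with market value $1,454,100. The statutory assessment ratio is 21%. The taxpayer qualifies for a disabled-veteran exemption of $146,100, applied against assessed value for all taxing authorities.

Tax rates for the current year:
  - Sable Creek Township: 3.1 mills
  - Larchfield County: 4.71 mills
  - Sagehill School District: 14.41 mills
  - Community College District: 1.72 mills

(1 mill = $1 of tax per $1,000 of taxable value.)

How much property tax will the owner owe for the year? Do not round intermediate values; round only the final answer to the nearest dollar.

$3,813

Assessed value = $1,454,100 × 0.21 = $305,361
Taxable value = $305,361 − $146,100 = $159,261
Sable Creek Township: $159,261 × 0.0031 = $493.7091
Larchfield County: $159,261 × 0.00471 = $750.11931
Sagehill School District: $159,261 × 0.01441 = $2,294.95101
Community College District: $159,261 × 0.00172 = $273.92892
Total = $493.7091 + $750.11931 + $2,294.95101 + $273.92892 = $3,812.70834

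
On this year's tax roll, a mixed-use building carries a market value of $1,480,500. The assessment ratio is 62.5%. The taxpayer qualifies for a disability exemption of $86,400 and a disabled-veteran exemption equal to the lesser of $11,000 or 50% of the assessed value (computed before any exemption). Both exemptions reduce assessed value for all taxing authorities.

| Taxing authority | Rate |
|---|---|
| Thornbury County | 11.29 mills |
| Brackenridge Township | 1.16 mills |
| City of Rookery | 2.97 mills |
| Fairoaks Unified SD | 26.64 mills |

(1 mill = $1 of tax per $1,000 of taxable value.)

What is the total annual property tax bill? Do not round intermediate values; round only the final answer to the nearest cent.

$34,822.00

Assessed value = $1,480,500 × 0.625 = $925,312.5
Disabled-veteran exemption = min($11,000, 50% × $925,312.5) = min($11,000, $462,656.25) = $11,000 (dollar cap binds)
Taxable value = $925,312.5 − $86,400 − $11,000 = $827,912.5
Thornbury County: $827,912.5 × 0.01129 = $9,347.132125
Brackenridge Township: $827,912.5 × 0.00116 = $960.3785
City of Rookery: $827,912.5 × 0.00297 = $2,458.900125
Fairoaks Unified SD: $827,912.5 × 0.02664 = $22,055.589
Total = $34,821.99975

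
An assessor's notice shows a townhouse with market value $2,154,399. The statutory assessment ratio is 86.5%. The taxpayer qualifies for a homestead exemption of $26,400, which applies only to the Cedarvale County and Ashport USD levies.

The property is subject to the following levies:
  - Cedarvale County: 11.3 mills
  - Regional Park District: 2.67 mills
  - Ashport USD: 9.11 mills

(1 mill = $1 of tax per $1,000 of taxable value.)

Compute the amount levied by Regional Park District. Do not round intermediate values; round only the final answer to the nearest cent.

$4,975.69

Assessed value = $2,154,399 × 0.865 = $1,863,555.135
Regional Park District taxable value = $1,863,555.135 (exemption does not apply)
Regional Park District levy = $1,863,555.135 × 0.00267 = $4,975.69221045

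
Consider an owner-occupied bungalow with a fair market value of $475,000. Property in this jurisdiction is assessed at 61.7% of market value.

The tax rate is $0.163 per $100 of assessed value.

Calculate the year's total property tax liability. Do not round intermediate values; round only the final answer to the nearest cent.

$477.71

Assessed value = $475,000 × 0.617 = $293,075
Tax = $293,075 × 0.00163 = $477.71225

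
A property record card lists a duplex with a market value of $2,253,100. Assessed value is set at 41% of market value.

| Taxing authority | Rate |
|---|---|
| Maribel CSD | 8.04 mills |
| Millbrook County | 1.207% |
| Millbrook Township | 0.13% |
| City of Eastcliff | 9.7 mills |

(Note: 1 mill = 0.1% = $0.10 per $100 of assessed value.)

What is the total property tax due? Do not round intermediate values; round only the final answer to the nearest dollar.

$28,739

Assessed value = $2,253,100 × 0.41 = $923,771
Maribel CSD: $923,771 × 0.00804 = $7,427.11884
Millbrook County: $923,771 × 0.01207 = $11,149.91597
Millbrook Township: $923,771 × 0.0013 = $1,200.9023
City of Eastcliff: $923,771 × 0.0097 = $8,960.5787
Total = $28,738.51581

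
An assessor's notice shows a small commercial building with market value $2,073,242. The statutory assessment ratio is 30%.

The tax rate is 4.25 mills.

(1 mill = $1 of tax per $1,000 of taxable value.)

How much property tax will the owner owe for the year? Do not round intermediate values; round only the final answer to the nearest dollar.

$2,643

Assessed value = $2,073,242 × 0.3 = $621,972.6
Tax = $621,972.6 × 0.00425 = $2,643.38355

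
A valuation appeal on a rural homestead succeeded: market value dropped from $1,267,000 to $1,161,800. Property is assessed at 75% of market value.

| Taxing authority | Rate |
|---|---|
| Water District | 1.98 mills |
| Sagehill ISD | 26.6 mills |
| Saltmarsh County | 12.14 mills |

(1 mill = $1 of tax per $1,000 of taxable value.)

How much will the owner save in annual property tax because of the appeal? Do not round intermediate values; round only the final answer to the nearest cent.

Old assessed value = $1,267,000 × 0.75 = $950,250
New assessed value = $1,161,800 × 0.75 = $871,350
Combined rate = 0.00198 + 0.0266 + 0.01214 = 0.04072
Old tax = $950,250 × 0.04072 = $38,694.18
New tax = $871,350 × 0.04072 = $35,481.372
Reduction = $38,694.18 − $35,481.372 = $3,212.808

$3,212.81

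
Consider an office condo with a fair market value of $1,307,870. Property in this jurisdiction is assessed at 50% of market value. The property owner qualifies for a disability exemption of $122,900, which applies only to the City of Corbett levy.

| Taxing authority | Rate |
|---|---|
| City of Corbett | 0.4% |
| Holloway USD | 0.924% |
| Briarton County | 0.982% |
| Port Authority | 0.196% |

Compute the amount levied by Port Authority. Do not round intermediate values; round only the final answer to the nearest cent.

Assessed value = $1,307,870 × 0.5 = $653,935
Port Authority taxable value = $653,935 (exemption does not apply)
Port Authority levy = $653,935 × 0.00196 = $1,281.7126

$1,281.71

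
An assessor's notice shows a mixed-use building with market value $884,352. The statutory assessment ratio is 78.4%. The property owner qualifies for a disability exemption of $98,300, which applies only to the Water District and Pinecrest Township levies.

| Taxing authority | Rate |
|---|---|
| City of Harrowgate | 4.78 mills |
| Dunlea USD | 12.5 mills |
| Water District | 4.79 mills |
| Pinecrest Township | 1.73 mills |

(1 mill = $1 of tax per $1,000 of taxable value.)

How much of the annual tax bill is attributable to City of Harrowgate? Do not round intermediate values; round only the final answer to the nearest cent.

Assessed value = $884,352 × 0.784 = $693,331.968
City of Harrowgate taxable value = $693,331.968 (exemption does not apply)
City of Harrowgate levy = $693,331.968 × 0.00478 = $3,314.12680704

$3,314.13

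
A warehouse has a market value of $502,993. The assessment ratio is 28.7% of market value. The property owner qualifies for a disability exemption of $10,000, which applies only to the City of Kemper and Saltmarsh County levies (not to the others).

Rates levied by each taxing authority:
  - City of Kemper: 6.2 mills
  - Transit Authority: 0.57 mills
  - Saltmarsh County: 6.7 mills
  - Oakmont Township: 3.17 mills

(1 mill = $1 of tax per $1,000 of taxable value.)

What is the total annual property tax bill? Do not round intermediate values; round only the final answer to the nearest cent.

$2,273.13

Assessed value = $502,993 × 0.287 = $144,358.991
City of Kemper: ($144,358.991 − $10,000) × 0.0062 = $134,358.991 × 0.0062 = $833.0257442
Transit Authority: $144,358.991 × 0.00057 = $82.28462487
Saltmarsh County: ($144,358.991 − $10,000) × 0.0067 = $134,358.991 × 0.0067 = $900.2052397
Oakmont Township: $144,358.991 × 0.00317 = $457.61800147
Total = $2,273.13361024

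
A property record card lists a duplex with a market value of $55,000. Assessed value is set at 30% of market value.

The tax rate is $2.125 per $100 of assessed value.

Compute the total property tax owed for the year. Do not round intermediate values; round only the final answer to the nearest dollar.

$351

Assessed value = $55,000 × 0.3 = $16,500
Tax = $16,500 × 0.02125 = $350.625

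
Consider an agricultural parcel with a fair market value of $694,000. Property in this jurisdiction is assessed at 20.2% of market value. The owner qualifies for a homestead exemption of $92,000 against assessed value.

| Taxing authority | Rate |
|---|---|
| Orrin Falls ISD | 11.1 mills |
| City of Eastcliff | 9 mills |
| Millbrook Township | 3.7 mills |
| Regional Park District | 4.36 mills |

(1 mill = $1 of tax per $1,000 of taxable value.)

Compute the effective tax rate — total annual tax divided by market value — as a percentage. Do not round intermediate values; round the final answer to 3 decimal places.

0.196%

Assessed value = $694,000 × 0.202 = $140,188
Taxable value = $140,188 − $92,000 = $48,188
Orrin Falls ISD: $48,188 × 0.0111 = $534.8868
City of Eastcliff: $48,188 × 0.009 = $433.692
Millbrook Township: $48,188 × 0.0037 = $178.2956
Regional Park District: $48,188 × 0.00436 = $210.09968
Total tax = $1,356.97408
Effective rate = $1,356.97408 ÷ $694,000 = 0.196% of market value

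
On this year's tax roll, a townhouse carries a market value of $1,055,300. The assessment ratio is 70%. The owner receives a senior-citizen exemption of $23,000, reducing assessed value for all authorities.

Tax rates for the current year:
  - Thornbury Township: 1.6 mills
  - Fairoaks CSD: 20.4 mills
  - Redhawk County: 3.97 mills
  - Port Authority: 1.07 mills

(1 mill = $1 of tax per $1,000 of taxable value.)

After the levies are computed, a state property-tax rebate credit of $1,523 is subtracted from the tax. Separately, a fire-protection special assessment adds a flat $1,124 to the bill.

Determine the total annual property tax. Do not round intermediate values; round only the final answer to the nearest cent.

Assessed value = $1,055,300 × 0.7 = $738,710
Taxable value = $738,710 − $23,000 = $715,710
Thornbury Township: $715,710 × 0.0016 = $1,145.136
Fairoaks CSD: $715,710 × 0.0204 = $14,600.484
Redhawk County: $715,710 × 0.00397 = $2,841.3687
Port Authority: $715,710 × 0.00107 = $765.8097
Levies subtotal = $19,352.7984
After credit = $19,352.7984 − $1,523 = $17,829.7984
Total = $17,829.7984 + $1,124 = $18,953.7984

$18,953.80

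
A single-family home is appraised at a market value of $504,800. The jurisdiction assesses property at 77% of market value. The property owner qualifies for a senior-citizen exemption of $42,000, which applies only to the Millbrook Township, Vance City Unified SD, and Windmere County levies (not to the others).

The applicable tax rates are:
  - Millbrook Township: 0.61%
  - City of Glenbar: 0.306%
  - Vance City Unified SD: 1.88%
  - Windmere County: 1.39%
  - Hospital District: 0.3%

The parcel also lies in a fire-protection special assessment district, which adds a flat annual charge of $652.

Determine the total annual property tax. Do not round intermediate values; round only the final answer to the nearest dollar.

Assessed value = $504,800 × 0.77 = $388,696
Millbrook Township: ($388,696 − $42,000) × 0.0061 = $346,696 × 0.0061 = $2,114.8456
City of Glenbar: $388,696 × 0.00306 = $1,189.40976
Vance City Unified SD: ($388,696 − $42,000) × 0.0188 = $346,696 × 0.0188 = $6,517.8848
Windmere County: ($388,696 − $42,000) × 0.0139 = $346,696 × 0.0139 = $4,819.0744
Hospital District: $388,696 × 0.003 = $1,166.088
Levies subtotal = $15,807.30256
Total = $15,807.30256 + $652 = $16,459.30256

$16,459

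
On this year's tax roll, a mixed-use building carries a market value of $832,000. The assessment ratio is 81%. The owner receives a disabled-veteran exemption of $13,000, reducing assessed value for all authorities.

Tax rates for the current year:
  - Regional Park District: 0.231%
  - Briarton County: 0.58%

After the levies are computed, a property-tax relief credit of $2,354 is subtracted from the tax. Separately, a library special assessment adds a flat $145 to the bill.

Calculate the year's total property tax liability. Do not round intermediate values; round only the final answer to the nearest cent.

$3,151.06

Assessed value = $832,000 × 0.81 = $673,920
Taxable value = $673,920 − $13,000 = $660,920
Regional Park District: $660,920 × 0.00231 = $1,526.7252
Briarton County: $660,920 × 0.0058 = $3,833.336
Levies subtotal = $5,360.0612
After credit = $5,360.0612 − $2,354 = $3,006.0612
Total = $3,006.0612 + $145 = $3,151.0612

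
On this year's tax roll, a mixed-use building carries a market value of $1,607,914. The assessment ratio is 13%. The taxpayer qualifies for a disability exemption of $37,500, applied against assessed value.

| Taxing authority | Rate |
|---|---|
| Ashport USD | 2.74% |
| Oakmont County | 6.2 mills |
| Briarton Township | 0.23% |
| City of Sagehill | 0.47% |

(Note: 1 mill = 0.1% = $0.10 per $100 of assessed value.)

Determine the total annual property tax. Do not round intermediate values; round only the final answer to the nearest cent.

Assessed value = $1,607,914 × 0.13 = $209,028.82
Taxable value = $209,028.82 − $37,500 = $171,528.82
Ashport USD: $171,528.82 × 0.0274 = $4,699.889668
Oakmont County: $171,528.82 × 0.0062 = $1,063.478684
Briarton Township: $171,528.82 × 0.0023 = $394.516286
City of Sagehill: $171,528.82 × 0.0047 = $806.185454
Total = $6,964.070092

$6,964.07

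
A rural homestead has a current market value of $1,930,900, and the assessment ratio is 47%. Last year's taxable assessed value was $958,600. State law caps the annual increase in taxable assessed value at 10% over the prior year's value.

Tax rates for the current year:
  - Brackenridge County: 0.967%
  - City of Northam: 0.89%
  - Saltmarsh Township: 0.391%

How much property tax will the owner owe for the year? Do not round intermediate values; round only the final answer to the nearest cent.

$20,401.12

Uncapped assessed value = $1,930,900 × 0.47 = $907,523
Cap limit = $958,600 × 1.1 = $1,054,460
Taxable assessed value = min($907,523, $1,054,460) = $907,523 (cap does not bind)
Brackenridge County: $907,523 × 0.00967 = $8,775.74741
City of Northam: $907,523 × 0.0089 = $8,076.9547
Saltmarsh Township: $907,523 × 0.00391 = $3,548.41493
Total = $20,401.11704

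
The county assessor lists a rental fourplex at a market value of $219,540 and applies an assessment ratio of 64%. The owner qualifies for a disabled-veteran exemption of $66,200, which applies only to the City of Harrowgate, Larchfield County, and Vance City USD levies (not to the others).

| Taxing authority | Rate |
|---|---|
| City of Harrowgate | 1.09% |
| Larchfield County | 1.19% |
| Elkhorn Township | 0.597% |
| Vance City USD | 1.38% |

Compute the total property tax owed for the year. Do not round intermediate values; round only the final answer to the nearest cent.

Assessed value = $219,540 × 0.64 = $140,505.6
City of Harrowgate: ($140,505.6 − $66,200) × 0.0109 = $74,305.6 × 0.0109 = $809.93104
Larchfield County: ($140,505.6 − $66,200) × 0.0119 = $74,305.6 × 0.0119 = $884.23664
Elkhorn Township: $140,505.6 × 0.00597 = $838.818432
Vance City USD: ($140,505.6 − $66,200) × 0.0138 = $74,305.6 × 0.0138 = $1,025.41728
Total = $3,558.403392

$3,558.40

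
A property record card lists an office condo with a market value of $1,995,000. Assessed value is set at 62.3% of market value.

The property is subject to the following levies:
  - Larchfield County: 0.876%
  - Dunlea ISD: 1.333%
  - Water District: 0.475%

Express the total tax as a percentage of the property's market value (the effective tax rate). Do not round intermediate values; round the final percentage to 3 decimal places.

Assessed value = $1,995,000 × 0.623 = $1,242,885
Larchfield County: $1,242,885 × 0.00876 = $10,887.6726
Dunlea ISD: $1,242,885 × 0.01333 = $16,567.65705
Water District: $1,242,885 × 0.00475 = $5,903.70375
Total tax = $33,359.0334
Effective rate = $33,359.0334 ÷ $1,995,000 = 1.672% of market value

1.672%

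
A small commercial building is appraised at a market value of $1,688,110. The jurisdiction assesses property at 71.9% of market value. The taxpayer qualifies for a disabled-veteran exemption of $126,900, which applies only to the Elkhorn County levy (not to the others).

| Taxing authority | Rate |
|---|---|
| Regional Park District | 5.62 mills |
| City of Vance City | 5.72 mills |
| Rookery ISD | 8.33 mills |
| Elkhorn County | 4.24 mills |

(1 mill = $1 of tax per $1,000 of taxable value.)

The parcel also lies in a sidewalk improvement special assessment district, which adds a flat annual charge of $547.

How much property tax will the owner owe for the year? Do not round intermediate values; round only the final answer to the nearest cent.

Assessed value = $1,688,110 × 0.719 = $1,213,751.09
Regional Park District: $1,213,751.09 × 0.00562 = $6,821.2811258
City of Vance City: $1,213,751.09 × 0.00572 = $6,942.6562348
Rookery ISD: $1,213,751.09 × 0.00833 = $10,110.5465797
Elkhorn County: ($1,213,751.09 − $126,900) × 0.00424 = $1,086,851.09 × 0.00424 = $4,608.2486216
Levies subtotal = $28,482.7325619
Total = $28,482.7325619 + $547 = $29,029.7325619

$29,029.73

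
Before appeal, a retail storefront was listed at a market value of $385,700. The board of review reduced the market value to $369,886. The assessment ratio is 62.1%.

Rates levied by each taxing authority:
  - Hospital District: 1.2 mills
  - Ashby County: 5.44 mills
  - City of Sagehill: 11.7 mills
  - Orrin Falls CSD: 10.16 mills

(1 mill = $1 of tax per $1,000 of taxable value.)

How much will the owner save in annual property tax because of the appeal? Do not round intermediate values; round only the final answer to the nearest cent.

Old assessed value = $385,700 × 0.621 = $239,519.7
New assessed value = $369,886 × 0.621 = $229,699.206
Combined rate = 0.0012 + 0.00544 + 0.0117 + 0.01016 = 0.0285
Old tax = $239,519.7 × 0.0285 = $6,826.31145
New tax = $229,699.206 × 0.0285 = $6,546.427371
Reduction = $6,826.31145 − $6,546.427371 = $279.884079

$279.88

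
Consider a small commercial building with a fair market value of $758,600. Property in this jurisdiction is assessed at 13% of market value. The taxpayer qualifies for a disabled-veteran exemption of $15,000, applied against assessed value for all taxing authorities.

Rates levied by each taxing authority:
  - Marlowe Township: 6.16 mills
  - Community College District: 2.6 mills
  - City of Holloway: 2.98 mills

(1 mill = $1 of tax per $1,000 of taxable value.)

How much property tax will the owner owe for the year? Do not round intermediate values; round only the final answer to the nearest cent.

$981.68

Assessed value = $758,600 × 0.13 = $98,618
Taxable value = $98,618 − $15,000 = $83,618
Marlowe Township: $83,618 × 0.00616 = $515.08688
Community College District: $83,618 × 0.0026 = $217.4068
City of Holloway: $83,618 × 0.00298 = $249.18164
Total = $515.08688 + $217.4068 + $249.18164 = $981.67532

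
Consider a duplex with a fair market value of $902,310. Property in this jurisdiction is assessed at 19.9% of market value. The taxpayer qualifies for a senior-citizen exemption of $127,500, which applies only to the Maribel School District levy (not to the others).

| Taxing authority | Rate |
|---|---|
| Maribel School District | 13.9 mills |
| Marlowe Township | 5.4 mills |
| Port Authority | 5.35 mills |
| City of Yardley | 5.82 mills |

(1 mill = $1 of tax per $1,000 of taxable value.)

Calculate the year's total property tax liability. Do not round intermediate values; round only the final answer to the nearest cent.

$3,698.93

Assessed value = $902,310 × 0.199 = $179,559.69
Maribel School District: ($179,559.69 − $127,500) × 0.0139 = $52,059.69 × 0.0139 = $723.629691
Marlowe Township: $179,559.69 × 0.0054 = $969.622326
Port Authority: $179,559.69 × 0.00535 = $960.6443415
City of Yardley: $179,559.69 × 0.00582 = $1,045.0373958
Total = $3,698.9337543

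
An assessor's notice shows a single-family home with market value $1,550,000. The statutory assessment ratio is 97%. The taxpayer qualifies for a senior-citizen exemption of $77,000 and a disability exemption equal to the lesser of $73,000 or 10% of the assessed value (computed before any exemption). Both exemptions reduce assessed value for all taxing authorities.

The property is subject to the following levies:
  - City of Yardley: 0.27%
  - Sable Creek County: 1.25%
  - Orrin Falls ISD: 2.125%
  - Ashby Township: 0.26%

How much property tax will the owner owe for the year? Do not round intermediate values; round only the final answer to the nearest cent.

Assessed value = $1,550,000 × 0.97 = $1,503,500
Disability exemption = min($73,000, 10% × $1,503,500) = min($73,000, $150,350) = $73,000 (dollar cap binds)
Taxable value = $1,503,500 − $77,000 − $73,000 = $1,353,500
City of Yardley: $1,353,500 × 0.0027 = $3,654.45
Sable Creek County: $1,353,500 × 0.0125 = $16,918.75
Orrin Falls ISD: $1,353,500 × 0.02125 = $28,761.875
Ashby Township: $1,353,500 × 0.0026 = $3,519.1
Total = $52,854.175

$52,854.18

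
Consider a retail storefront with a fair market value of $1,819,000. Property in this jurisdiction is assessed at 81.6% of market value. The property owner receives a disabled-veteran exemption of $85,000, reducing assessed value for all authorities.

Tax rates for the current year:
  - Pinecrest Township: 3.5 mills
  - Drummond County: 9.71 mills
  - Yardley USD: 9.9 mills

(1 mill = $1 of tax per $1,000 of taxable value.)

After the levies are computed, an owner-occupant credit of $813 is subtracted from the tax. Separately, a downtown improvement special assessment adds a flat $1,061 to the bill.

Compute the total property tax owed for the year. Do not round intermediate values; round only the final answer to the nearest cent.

$32,585.92

Assessed value = $1,819,000 × 0.816 = $1,484,304
Taxable value = $1,484,304 − $85,000 = $1,399,304
Pinecrest Township: $1,399,304 × 0.0035 = $4,897.564
Drummond County: $1,399,304 × 0.00971 = $13,587.24184
Yardley USD: $1,399,304 × 0.0099 = $13,853.1096
Levies subtotal = $32,337.91544
After credit = $32,337.91544 − $813 = $31,524.91544
Total = $31,524.91544 + $1,061 = $32,585.91544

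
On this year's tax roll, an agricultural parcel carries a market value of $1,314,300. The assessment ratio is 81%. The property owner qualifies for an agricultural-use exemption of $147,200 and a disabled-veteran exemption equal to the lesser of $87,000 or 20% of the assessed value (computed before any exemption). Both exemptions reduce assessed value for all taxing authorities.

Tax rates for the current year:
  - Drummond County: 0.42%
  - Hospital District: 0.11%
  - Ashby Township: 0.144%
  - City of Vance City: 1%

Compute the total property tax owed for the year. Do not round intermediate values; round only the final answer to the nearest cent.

Assessed value = $1,314,300 × 0.81 = $1,064,583
Disabled-veteran exemption = min($87,000, 20% × $1,064,583) = min($87,000, $212,916.6) = $87,000 (dollar cap binds)
Taxable value = $1,064,583 − $147,200 − $87,000 = $830,383
Drummond County: $830,383 × 0.0042 = $3,487.6086
Hospital District: $830,383 × 0.0011 = $913.4213
Ashby Township: $830,383 × 0.00144 = $1,195.75152
City of Vance City: $830,383 × 0.01 = $8,303.83
Total = $13,900.61142

$13,900.61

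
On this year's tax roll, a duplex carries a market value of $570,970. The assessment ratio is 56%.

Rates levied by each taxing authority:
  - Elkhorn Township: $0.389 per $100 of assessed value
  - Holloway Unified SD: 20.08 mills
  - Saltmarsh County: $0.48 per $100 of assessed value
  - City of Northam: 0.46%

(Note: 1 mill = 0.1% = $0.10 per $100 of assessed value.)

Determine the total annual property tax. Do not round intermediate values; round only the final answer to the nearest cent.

$10,669.83

Assessed value = $570,970 × 0.56 = $319,743.2
Elkhorn Township: $319,743.2 × 0.00389 = $1,243.801048
Holloway Unified SD: $319,743.2 × 0.02008 = $6,420.443456
Saltmarsh County: $319,743.2 × 0.0048 = $1,534.76736
City of Northam: $319,743.2 × 0.0046 = $1,470.81872
Total = $10,669.830584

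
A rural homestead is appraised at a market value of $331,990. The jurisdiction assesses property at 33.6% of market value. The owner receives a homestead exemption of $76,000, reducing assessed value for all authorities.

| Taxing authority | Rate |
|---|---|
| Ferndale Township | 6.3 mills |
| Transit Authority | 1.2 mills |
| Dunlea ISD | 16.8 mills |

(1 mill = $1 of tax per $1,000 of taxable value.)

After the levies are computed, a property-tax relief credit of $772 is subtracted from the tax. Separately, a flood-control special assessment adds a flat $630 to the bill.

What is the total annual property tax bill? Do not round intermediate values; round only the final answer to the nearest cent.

$721.83

Assessed value = $331,990 × 0.336 = $111,548.64
Taxable value = $111,548.64 − $76,000 = $35,548.64
Ferndale Township: $35,548.64 × 0.0063 = $223.956432
Transit Authority: $35,548.64 × 0.0012 = $42.658368
Dunlea ISD: $35,548.64 × 0.0168 = $597.217152
Levies subtotal = $863.831952
After credit = $863.831952 − $772 = $91.831952
Total = $91.831952 + $630 = $721.831952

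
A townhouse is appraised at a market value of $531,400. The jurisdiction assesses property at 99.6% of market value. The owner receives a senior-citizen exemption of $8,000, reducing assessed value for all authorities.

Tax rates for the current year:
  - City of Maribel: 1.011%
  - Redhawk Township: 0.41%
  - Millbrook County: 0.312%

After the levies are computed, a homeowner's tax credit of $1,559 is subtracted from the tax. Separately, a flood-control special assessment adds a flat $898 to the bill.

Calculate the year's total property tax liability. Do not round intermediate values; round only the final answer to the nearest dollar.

Assessed value = $531,400 × 0.996 = $529,274.4
Taxable value = $529,274.4 − $8,000 = $521,274.4
City of Maribel: $521,274.4 × 0.01011 = $5,270.084184
Redhawk Township: $521,274.4 × 0.0041 = $2,137.22504
Millbrook County: $521,274.4 × 0.00312 = $1,626.376128
Levies subtotal = $9,033.685352
After credit = $9,033.685352 − $1,559 = $7,474.685352
Total = $7,474.685352 + $898 = $8,372.685352

$8,373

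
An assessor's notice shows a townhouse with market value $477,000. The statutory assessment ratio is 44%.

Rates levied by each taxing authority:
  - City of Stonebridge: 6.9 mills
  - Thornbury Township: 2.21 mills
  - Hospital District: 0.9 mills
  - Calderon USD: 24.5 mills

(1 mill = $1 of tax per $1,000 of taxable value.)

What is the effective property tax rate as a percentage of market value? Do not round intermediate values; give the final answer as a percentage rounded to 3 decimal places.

1.518%

Assessed value = $477,000 × 0.44 = $209,880
City of Stonebridge: $209,880 × 0.0069 = $1,448.172
Thornbury Township: $209,880 × 0.00221 = $463.8348
Hospital District: $209,880 × 0.0009 = $188.892
Calderon USD: $209,880 × 0.0245 = $5,142.06
Total tax = $7,242.9588
Effective rate = $7,242.9588 ÷ $477,000 = 1.518% of market value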